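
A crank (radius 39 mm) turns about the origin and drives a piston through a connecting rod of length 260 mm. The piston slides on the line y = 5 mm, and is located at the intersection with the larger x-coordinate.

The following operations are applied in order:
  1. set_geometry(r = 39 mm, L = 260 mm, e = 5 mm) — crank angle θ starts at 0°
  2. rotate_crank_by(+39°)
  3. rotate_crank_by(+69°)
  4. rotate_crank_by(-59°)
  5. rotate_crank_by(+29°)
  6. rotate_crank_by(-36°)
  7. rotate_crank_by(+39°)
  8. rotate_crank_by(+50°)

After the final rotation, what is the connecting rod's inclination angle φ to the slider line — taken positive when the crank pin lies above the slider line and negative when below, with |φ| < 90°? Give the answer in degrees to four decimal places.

set_geometry: r = 39 mm, L = 260 mm, e = 5 mm; θ ← 0°
rotate_crank_by(+39°): θ ← 0° +39° = 39°
rotate_crank_by(+69°): θ ← 39° +69° = 108°
rotate_crank_by(-59°): θ ← 108° -59° = 49°
rotate_crank_by(+29°): θ ← 49° +29° = 78°
rotate_crank_by(-36°): θ ← 78° -36° = 42°
rotate_crank_by(+39°): θ ← 42° +39° = 81°
rotate_crank_by(+50°): θ ← 81° +50° = 131°
crank pin P = (r cos θ, r sin θ) = (-25.586302, 29.433674)
h = r sin θ − e = 29.433674 − 5 = 24.433674
sin φ = h / L = 24.433674 / 260 = 0.09397567
φ = arcsin(0.09397567) = 5.392366°

5.3924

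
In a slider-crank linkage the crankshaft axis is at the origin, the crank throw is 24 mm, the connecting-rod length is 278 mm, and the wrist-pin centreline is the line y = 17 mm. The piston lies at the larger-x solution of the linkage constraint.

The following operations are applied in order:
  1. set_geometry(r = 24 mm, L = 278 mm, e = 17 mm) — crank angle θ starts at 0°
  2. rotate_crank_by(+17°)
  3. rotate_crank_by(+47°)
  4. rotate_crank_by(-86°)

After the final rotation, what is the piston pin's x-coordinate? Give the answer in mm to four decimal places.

set_geometry: r = 24 mm, L = 278 mm, e = 17 mm; θ ← 0°
rotate_crank_by(+17°): θ ← 0° +17° = 17°
rotate_crank_by(+47°): θ ← 17° +47° = 64°
rotate_crank_by(-86°): θ ← 64° -86° = -22°
crank pin P = (r cos θ, r sin θ) = (22.252413, -8.990558)
h = r sin θ − e = -8.990558 − 17 = -25.990558
x = r cos θ + √(L² − h²) = 22.252413 + √(77284.0 − 675.5091) = 22.252413 + 276.782389 = 299.034802

299.0348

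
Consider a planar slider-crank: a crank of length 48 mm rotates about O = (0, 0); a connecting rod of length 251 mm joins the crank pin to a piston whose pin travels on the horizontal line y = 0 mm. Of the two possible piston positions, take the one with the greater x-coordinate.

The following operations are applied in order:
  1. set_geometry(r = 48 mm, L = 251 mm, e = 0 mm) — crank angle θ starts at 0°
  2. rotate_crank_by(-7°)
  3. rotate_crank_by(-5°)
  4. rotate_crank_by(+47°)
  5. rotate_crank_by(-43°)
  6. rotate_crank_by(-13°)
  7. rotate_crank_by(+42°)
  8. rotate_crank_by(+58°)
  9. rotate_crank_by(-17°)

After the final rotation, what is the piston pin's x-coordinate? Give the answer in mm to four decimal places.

269.9307

set_geometry: r = 48 mm, L = 251 mm, e = 0 mm; θ ← 0°
rotate_crank_by(-7°): θ ← 0° -7° = -7°
rotate_crank_by(-5°): θ ← -7° -5° = -12°
rotate_crank_by(+47°): θ ← -12° +47° = 35°
rotate_crank_by(-43°): θ ← 35° -43° = -8°
rotate_crank_by(-13°): θ ← -8° -13° = -21°
rotate_crank_by(+42°): θ ← -21° +42° = 21°
rotate_crank_by(+58°): θ ← 21° +58° = 79°
rotate_crank_by(-17°): θ ← 79° -17° = 62°
crank pin P = (r cos θ, r sin θ) = (22.534635, 42.381484)
h = r sin θ − e = 42.381484 − 0 = 42.381484
x = r cos θ + √(L² − h²) = 22.534635 + √(63001.0 − 1796.1902) = 22.534635 + 247.396059 = 269.930694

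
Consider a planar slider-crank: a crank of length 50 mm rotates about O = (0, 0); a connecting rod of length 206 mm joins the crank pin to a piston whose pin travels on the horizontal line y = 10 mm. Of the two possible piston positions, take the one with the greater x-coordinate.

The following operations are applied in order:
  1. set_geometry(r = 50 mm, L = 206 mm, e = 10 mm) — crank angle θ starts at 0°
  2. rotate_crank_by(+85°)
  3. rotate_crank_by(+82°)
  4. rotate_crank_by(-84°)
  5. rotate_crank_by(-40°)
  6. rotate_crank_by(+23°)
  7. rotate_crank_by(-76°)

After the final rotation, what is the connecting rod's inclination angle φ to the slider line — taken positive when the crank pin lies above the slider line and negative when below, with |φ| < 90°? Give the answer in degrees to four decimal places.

-5.2034

set_geometry: r = 50 mm, L = 206 mm, e = 10 mm; θ ← 0°
rotate_crank_by(+85°): θ ← 0° +85° = 85°
rotate_crank_by(+82°): θ ← 85° +82° = 167°
rotate_crank_by(-84°): θ ← 167° -84° = 83°
rotate_crank_by(-40°): θ ← 83° -40° = 43°
rotate_crank_by(+23°): θ ← 43° +23° = 66°
rotate_crank_by(-76°): θ ← 66° -76° = -10°
crank pin P = (r cos θ, r sin θ) = (49.240388, -8.682409)
h = r sin θ − e = -8.682409 − 10 = -18.682409
sin φ = h / L = -18.682409 / 206 = -0.09069131
φ = arcsin(-0.09069131) = -5.203379°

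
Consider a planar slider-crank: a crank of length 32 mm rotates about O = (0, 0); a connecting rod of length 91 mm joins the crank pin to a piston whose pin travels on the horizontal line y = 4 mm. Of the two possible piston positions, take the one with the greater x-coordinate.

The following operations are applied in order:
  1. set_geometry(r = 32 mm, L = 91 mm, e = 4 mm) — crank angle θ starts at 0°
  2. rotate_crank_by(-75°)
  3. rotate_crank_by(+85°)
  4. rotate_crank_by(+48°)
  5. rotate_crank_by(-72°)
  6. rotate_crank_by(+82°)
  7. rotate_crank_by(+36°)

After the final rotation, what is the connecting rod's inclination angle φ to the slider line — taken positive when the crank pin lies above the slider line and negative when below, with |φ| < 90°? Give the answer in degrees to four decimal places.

17.2923

set_geometry: r = 32 mm, L = 91 mm, e = 4 mm; θ ← 0°
rotate_crank_by(-75°): θ ← 0° -75° = -75°
rotate_crank_by(+85°): θ ← -75° +85° = 10°
rotate_crank_by(+48°): θ ← 10° +48° = 58°
rotate_crank_by(-72°): θ ← 58° -72° = -14°
rotate_crank_by(+82°): θ ← -14° +82° = 68°
rotate_crank_by(+36°): θ ← 68° +36° = 104°
crank pin P = (r cos θ, r sin θ) = (-7.741501, 31.049463)
h = r sin θ − e = 31.049463 − 4 = 27.049463
sin φ = h / L = 27.049463 / 91 = 0.29724685
φ = arcsin(0.29724685) = 17.292317°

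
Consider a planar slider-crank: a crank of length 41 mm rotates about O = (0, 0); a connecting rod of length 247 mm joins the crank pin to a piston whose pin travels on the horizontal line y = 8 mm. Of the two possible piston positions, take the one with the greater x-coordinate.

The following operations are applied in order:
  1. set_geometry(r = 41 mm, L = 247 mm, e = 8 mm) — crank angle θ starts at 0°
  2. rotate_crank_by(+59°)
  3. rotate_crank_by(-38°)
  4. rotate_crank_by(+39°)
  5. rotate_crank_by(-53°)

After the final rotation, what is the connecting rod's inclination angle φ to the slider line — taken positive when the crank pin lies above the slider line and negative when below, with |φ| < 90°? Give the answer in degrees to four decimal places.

set_geometry: r = 41 mm, L = 247 mm, e = 8 mm; θ ← 0°
rotate_crank_by(+59°): θ ← 0° +59° = 59°
rotate_crank_by(-38°): θ ← 59° -38° = 21°
rotate_crank_by(+39°): θ ← 21° +39° = 60°
rotate_crank_by(-53°): θ ← 60° -53° = 7°
crank pin P = (r cos θ, r sin θ) = (40.694392, 4.996643)
h = r sin θ − e = 4.996643 − 8 = -3.003357
sin φ = h / L = -3.003357 / 247 = -0.01215934
φ = arcsin(-0.01215934) = -0.696696°

-0.6967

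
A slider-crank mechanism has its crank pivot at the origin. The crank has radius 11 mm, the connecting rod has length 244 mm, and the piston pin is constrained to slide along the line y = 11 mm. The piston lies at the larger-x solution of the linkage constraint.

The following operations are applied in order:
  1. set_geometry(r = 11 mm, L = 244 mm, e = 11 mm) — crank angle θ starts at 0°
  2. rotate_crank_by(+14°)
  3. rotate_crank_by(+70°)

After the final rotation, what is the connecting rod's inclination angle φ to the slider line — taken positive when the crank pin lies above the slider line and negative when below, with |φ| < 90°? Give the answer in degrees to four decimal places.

-0.0141

set_geometry: r = 11 mm, L = 244 mm, e = 11 mm; θ ← 0°
rotate_crank_by(+14°): θ ← 0° +14° = 14°
rotate_crank_by(+70°): θ ← 14° +70° = 84°
crank pin P = (r cos θ, r sin θ) = (1.149813, 10.939741)
h = r sin θ − e = 10.939741 − 11 = -0.060259
sin φ = h / L = -0.060259 / 244 = -0.00024696
φ = arcsin(-0.00024696) = -0.014150°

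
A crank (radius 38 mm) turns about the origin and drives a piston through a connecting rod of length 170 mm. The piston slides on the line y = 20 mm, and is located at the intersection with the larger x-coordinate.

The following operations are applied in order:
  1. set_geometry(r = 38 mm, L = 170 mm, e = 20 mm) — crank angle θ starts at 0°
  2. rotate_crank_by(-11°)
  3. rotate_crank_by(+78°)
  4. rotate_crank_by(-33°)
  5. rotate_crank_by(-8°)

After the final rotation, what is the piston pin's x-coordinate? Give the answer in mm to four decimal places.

204.1213

set_geometry: r = 38 mm, L = 170 mm, e = 20 mm; θ ← 0°
rotate_crank_by(-11°): θ ← 0° -11° = -11°
rotate_crank_by(+78°): θ ← -11° +78° = 67°
rotate_crank_by(-33°): θ ← 67° -33° = 34°
rotate_crank_by(-8°): θ ← 34° -8° = 26°
crank pin P = (r cos θ, r sin θ) = (34.154174, 16.658104)
h = r sin θ − e = 16.658104 − 20 = -3.341896
x = r cos θ + √(L² − h²) = 34.154174 + √(28900.0 − 11.1683) = 34.154174 + 169.967149 = 204.121323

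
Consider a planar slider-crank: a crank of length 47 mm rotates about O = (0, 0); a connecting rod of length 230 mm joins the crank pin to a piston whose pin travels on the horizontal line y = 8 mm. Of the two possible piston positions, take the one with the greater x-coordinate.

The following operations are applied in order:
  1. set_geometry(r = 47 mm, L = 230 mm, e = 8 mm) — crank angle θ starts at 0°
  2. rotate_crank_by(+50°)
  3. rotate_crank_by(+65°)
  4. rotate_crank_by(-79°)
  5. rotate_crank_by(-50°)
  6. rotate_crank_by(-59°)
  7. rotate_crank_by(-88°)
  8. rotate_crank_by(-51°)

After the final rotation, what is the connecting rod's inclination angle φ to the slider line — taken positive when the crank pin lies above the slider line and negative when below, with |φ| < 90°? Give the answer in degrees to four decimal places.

4.2153

set_geometry: r = 47 mm, L = 230 mm, e = 8 mm; θ ← 0°
rotate_crank_by(+50°): θ ← 0° +50° = 50°
rotate_crank_by(+65°): θ ← 50° +65° = 115°
rotate_crank_by(-79°): θ ← 115° -79° = 36°
rotate_crank_by(-50°): θ ← 36° -50° = -14°
rotate_crank_by(-59°): θ ← -14° -59° = -73°
rotate_crank_by(-88°): θ ← -73° -88° = -161°
rotate_crank_by(-51°): θ ← -161° -51° = -212°
crank pin P = (r cos θ, r sin θ) = (-39.858261, 24.906205)
h = r sin θ − e = 24.906205 − 8 = 16.906205
sin φ = h / L = 16.906205 / 230 = 0.07350524
φ = arcsin(0.07350524) = 4.215342°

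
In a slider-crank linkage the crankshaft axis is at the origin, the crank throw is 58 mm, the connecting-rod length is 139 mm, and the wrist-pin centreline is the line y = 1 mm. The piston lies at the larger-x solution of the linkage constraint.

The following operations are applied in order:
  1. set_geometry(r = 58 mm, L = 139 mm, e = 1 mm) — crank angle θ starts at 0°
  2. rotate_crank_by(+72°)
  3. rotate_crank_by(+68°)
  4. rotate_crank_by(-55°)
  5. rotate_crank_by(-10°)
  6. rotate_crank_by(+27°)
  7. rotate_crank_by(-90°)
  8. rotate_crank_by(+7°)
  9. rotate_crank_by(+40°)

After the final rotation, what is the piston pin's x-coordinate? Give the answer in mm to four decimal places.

set_geometry: r = 58 mm, L = 139 mm, e = 1 mm; θ ← 0°
rotate_crank_by(+72°): θ ← 0° +72° = 72°
rotate_crank_by(+68°): θ ← 72° +68° = 140°
rotate_crank_by(-55°): θ ← 140° -55° = 85°
rotate_crank_by(-10°): θ ← 85° -10° = 75°
rotate_crank_by(+27°): θ ← 75° +27° = 102°
rotate_crank_by(-90°): θ ← 102° -90° = 12°
rotate_crank_by(+7°): θ ← 12° +7° = 19°
rotate_crank_by(+40°): θ ← 19° +40° = 59°
crank pin P = (r cos θ, r sin θ) = (29.872208, 49.715703)
h = r sin θ − e = 49.715703 − 1 = 48.715703
x = r cos θ + √(L² − h²) = 29.872208 + √(19321.0 − 2373.2198) = 29.872208 + 130.183640 = 160.055849

160.0558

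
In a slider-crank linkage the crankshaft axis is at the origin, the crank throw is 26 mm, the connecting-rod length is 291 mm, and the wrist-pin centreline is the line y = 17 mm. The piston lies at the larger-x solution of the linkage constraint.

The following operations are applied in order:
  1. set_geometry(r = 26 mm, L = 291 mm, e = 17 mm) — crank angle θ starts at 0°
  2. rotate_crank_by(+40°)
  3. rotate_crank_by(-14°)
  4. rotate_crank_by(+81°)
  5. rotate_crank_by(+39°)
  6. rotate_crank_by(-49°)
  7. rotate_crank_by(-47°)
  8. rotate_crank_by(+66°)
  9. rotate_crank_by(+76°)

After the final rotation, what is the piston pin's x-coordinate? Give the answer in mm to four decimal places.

264.7043

set_geometry: r = 26 mm, L = 291 mm, e = 17 mm; θ ← 0°
rotate_crank_by(+40°): θ ← 0° +40° = 40°
rotate_crank_by(-14°): θ ← 40° -14° = 26°
rotate_crank_by(+81°): θ ← 26° +81° = 107°
rotate_crank_by(+39°): θ ← 107° +39° = 146°
rotate_crank_by(-49°): θ ← 146° -49° = 97°
rotate_crank_by(-47°): θ ← 97° -47° = 50°
rotate_crank_by(+66°): θ ← 50° +66° = 116°
rotate_crank_by(+76°): θ ← 116° +76° = 192°
crank pin P = (r cos θ, r sin θ) = (-25.431838, -5.405704)
h = r sin θ − e = -5.405704 − 17 = -22.405704
x = r cos θ + √(L² − h²) = -25.431838 + √(84681.0 − 502.0156) = -25.431838 + 290.136148 = 264.704310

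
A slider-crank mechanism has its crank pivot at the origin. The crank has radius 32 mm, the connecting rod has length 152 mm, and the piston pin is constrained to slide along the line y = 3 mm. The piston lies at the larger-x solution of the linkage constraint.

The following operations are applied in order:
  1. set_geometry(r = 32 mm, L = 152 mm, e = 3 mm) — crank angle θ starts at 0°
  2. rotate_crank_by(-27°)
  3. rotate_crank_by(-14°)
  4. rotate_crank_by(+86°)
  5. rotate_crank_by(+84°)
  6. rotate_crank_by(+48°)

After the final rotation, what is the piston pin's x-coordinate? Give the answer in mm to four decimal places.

set_geometry: r = 32 mm, L = 152 mm, e = 3 mm; θ ← 0°
rotate_crank_by(-27°): θ ← 0° -27° = -27°
rotate_crank_by(-14°): θ ← -27° -14° = -41°
rotate_crank_by(+86°): θ ← -41° +86° = 45°
rotate_crank_by(+84°): θ ← 45° +84° = 129°
rotate_crank_by(+48°): θ ← 129° +48° = 177°
crank pin P = (r cos θ, r sin θ) = (-31.956145, 1.674751)
h = r sin θ − e = 1.674751 − 3 = -1.325249
x = r cos θ + √(L² − h²) = -31.956145 + √(23104.0 − 1.7563) = -31.956145 + 151.994223 = 120.038078

120.0381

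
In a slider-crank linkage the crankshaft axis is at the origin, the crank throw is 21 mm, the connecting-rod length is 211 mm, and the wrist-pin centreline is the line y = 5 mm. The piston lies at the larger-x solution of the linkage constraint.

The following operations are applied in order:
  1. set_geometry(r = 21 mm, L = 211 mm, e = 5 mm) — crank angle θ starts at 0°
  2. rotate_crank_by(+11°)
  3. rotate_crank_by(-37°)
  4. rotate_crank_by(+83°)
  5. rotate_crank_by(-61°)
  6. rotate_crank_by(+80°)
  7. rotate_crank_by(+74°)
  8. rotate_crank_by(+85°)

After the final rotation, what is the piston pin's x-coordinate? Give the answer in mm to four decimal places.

197.7835

set_geometry: r = 21 mm, L = 211 mm, e = 5 mm; θ ← 0°
rotate_crank_by(+11°): θ ← 0° +11° = 11°
rotate_crank_by(-37°): θ ← 11° -37° = -26°
rotate_crank_by(+83°): θ ← -26° +83° = 57°
rotate_crank_by(-61°): θ ← 57° -61° = -4°
rotate_crank_by(+80°): θ ← -4° +80° = 76°
rotate_crank_by(+74°): θ ← 76° +74° = 150°
rotate_crank_by(+85°): θ ← 150° +85° = 235°
crank pin P = (r cos θ, r sin θ) = (-12.045105, -17.202193)
h = r sin θ − e = -17.202193 − 5 = -22.202193
x = r cos θ + √(L² − h²) = -12.045105 + √(44521.0 − 492.9374) = -12.045105 + 209.828651 = 197.783545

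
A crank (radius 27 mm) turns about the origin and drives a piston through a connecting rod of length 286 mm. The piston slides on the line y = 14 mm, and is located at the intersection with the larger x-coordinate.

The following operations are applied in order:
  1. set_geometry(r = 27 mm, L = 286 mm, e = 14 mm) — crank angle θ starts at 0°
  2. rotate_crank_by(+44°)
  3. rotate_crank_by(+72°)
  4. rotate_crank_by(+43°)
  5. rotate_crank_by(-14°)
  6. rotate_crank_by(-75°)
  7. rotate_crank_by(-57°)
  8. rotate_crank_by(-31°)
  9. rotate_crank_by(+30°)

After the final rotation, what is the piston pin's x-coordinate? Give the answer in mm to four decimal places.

set_geometry: r = 27 mm, L = 286 mm, e = 14 mm; θ ← 0°
rotate_crank_by(+44°): θ ← 0° +44° = 44°
rotate_crank_by(+72°): θ ← 44° +72° = 116°
rotate_crank_by(+43°): θ ← 116° +43° = 159°
rotate_crank_by(-14°): θ ← 159° -14° = 145°
rotate_crank_by(-75°): θ ← 145° -75° = 70°
rotate_crank_by(-57°): θ ← 70° -57° = 13°
rotate_crank_by(-31°): θ ← 13° -31° = -18°
rotate_crank_by(+30°): θ ← -18° +30° = 12°
crank pin P = (r cos θ, r sin θ) = (26.409985, 5.613616)
h = r sin θ − e = 5.613616 − 14 = -8.386384
x = r cos θ + √(L² − h²) = 26.409985 + √(81796.0 − 70.3314) = 26.409985 + 285.877016 = 312.287002

312.2870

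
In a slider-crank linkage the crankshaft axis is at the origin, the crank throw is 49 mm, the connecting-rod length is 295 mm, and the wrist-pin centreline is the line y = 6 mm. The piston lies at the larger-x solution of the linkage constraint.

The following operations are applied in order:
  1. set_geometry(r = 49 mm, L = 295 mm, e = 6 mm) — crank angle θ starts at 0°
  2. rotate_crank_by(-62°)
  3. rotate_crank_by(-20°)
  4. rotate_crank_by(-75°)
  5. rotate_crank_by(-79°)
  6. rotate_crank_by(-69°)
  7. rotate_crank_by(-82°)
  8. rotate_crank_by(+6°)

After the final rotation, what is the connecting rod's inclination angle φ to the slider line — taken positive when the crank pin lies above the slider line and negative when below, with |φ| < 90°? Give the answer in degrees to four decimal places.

-4.5808

set_geometry: r = 49 mm, L = 295 mm, e = 6 mm; θ ← 0°
rotate_crank_by(-62°): θ ← 0° -62° = -62°
rotate_crank_by(-20°): θ ← -62° -20° = -82°
rotate_crank_by(-75°): θ ← -82° -75° = -157°
rotate_crank_by(-79°): θ ← -157° -79° = -236°
rotate_crank_by(-69°): θ ← -236° -69° = -305°
rotate_crank_by(-82°): θ ← -305° -82° = -387°
rotate_crank_by(+6°): θ ← -387° +6° = -381°
crank pin P = (r cos θ, r sin θ) = (45.745441, -17.560030)
h = r sin θ − e = -17.560030 − 6 = -23.560030
sin φ = h / L = -23.560030 / 295 = -0.07986451
φ = arcsin(-0.07986451) = -4.580778°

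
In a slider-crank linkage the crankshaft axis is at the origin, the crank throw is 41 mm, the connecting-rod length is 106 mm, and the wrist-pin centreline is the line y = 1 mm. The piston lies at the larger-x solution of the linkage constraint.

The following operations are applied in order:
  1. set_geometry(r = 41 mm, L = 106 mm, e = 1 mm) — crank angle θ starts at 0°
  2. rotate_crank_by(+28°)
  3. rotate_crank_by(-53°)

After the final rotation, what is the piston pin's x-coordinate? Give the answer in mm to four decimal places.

set_geometry: r = 41 mm, L = 106 mm, e = 1 mm; θ ← 0°
rotate_crank_by(+28°): θ ← 0° +28° = 28°
rotate_crank_by(-53°): θ ← 28° -53° = -25°
crank pin P = (r cos θ, r sin θ) = (37.158619, -17.327349)
h = r sin θ − e = -17.327349 − 1 = -18.327349
x = r cos θ + √(L² − h²) = 37.158619 + √(11236.0 − 335.8917) = 37.158619 + 104.403584 = 141.562203

141.5622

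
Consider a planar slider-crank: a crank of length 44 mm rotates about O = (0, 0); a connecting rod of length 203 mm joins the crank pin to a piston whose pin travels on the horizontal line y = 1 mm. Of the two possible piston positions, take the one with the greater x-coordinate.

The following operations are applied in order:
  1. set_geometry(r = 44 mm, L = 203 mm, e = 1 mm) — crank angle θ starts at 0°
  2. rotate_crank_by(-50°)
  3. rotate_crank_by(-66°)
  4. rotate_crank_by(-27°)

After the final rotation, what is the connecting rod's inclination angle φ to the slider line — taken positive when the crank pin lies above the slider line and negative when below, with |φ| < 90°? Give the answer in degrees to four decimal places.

set_geometry: r = 44 mm, L = 203 mm, e = 1 mm; θ ← 0°
rotate_crank_by(-50°): θ ← 0° -50° = -50°
rotate_crank_by(-66°): θ ← -50° -66° = -116°
rotate_crank_by(-27°): θ ← -116° -27° = -143°
crank pin P = (r cos θ, r sin θ) = (-35.139962, -26.479861)
h = r sin θ − e = -26.479861 − 1 = -27.479861
sin φ = h / L = -27.479861 / 203 = -0.13536877
φ = arcsin(-0.13536877) = -7.779945°

-7.7799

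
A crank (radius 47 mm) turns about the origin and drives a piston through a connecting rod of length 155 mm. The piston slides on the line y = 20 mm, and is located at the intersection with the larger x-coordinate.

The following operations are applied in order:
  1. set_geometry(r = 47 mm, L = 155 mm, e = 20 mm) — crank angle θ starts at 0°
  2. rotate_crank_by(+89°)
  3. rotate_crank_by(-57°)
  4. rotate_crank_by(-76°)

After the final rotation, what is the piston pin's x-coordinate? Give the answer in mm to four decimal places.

179.5934

set_geometry: r = 47 mm, L = 155 mm, e = 20 mm; θ ← 0°
rotate_crank_by(+89°): θ ← 0° +89° = 89°
rotate_crank_by(-57°): θ ← 89° -57° = 32°
rotate_crank_by(-76°): θ ← 32° -76° = -44°
crank pin P = (r cos θ, r sin θ) = (33.808971, -32.648943)
h = r sin θ − e = -32.648943 − 20 = -52.648943
x = r cos θ + √(L² − h²) = 33.808971 + √(24025.0 − 2771.9112) = 33.808971 + 145.784391 = 179.593362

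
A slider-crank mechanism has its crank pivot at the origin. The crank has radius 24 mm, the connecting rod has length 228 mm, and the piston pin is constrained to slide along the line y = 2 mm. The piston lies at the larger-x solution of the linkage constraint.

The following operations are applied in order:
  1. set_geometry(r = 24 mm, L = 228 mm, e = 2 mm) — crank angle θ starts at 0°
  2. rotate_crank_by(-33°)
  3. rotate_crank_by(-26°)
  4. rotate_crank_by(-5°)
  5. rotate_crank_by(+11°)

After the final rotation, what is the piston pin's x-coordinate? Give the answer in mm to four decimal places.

241.4589

set_geometry: r = 24 mm, L = 228 mm, e = 2 mm; θ ← 0°
rotate_crank_by(-33°): θ ← 0° -33° = -33°
rotate_crank_by(-26°): θ ← -33° -26° = -59°
rotate_crank_by(-5°): θ ← -59° -5° = -64°
rotate_crank_by(+11°): θ ← -64° +11° = -53°
crank pin P = (r cos θ, r sin θ) = (14.443561, -19.167252)
h = r sin θ − e = -19.167252 − 2 = -21.167252
x = r cos θ + √(L² − h²) = 14.443561 + √(51984.0 − 448.0526) = 14.443561 + 227.015302 = 241.458863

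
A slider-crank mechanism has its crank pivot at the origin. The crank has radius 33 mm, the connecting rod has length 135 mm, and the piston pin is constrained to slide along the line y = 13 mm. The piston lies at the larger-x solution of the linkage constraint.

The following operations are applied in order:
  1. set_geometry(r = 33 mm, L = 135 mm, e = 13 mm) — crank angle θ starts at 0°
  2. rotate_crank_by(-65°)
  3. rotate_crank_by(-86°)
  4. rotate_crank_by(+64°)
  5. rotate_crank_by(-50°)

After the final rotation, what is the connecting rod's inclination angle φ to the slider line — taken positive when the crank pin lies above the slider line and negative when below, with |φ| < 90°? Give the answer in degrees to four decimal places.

-15.2486

set_geometry: r = 33 mm, L = 135 mm, e = 13 mm; θ ← 0°
rotate_crank_by(-65°): θ ← 0° -65° = -65°
rotate_crank_by(-86°): θ ← -65° -86° = -151°
rotate_crank_by(+64°): θ ← -151° +64° = -87°
rotate_crank_by(-50°): θ ← -87° -50° = -137°
crank pin P = (r cos θ, r sin θ) = (-24.134672, -22.505946)
h = r sin θ − e = -22.505946 − 13 = -35.505946
sin φ = h / L = -35.505946 / 135 = -0.26300701
φ = arcsin(-0.26300701) = -15.248562°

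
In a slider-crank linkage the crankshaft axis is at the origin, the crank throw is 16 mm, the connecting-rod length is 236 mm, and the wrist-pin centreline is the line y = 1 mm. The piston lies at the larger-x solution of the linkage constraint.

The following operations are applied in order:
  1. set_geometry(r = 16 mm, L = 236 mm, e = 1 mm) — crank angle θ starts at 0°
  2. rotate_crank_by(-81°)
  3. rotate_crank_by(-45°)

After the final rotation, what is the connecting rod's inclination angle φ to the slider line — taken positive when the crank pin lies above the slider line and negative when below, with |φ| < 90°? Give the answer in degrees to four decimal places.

set_geometry: r = 16 mm, L = 236 mm, e = 1 mm; θ ← 0°
rotate_crank_by(-81°): θ ← 0° -81° = -81°
rotate_crank_by(-45°): θ ← -81° -45° = -126°
crank pin P = (r cos θ, r sin θ) = (-9.404564, -12.944272)
h = r sin θ − e = -12.944272 − 1 = -13.944272
sin φ = h / L = -13.944272 / 236 = -0.05908590
φ = arcsin(-0.05908590) = -3.387345°

-3.3873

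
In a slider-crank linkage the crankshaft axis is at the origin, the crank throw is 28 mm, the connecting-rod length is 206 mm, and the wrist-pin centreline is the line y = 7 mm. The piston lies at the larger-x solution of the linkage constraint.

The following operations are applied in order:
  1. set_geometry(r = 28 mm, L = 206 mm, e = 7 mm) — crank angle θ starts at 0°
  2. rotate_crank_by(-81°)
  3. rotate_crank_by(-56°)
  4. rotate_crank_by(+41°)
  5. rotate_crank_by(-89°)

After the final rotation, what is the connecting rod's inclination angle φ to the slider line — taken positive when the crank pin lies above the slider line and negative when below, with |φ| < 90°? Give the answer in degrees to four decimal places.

set_geometry: r = 28 mm, L = 206 mm, e = 7 mm; θ ← 0°
rotate_crank_by(-81°): θ ← 0° -81° = -81°
rotate_crank_by(-56°): θ ← -81° -56° = -137°
rotate_crank_by(+41°): θ ← -137° +41° = -96°
rotate_crank_by(-89°): θ ← -96° -89° = -185°
crank pin P = (r cos θ, r sin θ) = (-27.893452, 2.440361)
h = r sin θ − e = 2.440361 − 7 = -4.559639
sin φ = h / L = -4.559639 / 206 = -0.02213417
φ = arcsin(-0.02213417) = -1.268298°

-1.2683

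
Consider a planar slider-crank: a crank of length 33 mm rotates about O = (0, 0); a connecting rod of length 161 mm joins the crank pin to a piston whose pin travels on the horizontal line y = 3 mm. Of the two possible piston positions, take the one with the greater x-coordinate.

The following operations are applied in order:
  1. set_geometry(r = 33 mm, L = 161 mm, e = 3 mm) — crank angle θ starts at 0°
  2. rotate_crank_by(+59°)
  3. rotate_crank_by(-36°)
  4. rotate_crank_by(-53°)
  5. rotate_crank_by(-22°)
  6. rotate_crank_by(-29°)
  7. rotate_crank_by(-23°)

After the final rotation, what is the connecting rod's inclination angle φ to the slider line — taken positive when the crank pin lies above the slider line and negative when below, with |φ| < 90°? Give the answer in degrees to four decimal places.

set_geometry: r = 33 mm, L = 161 mm, e = 3 mm; θ ← 0°
rotate_crank_by(+59°): θ ← 0° +59° = 59°
rotate_crank_by(-36°): θ ← 59° -36° = 23°
rotate_crank_by(-53°): θ ← 23° -53° = -30°
rotate_crank_by(-22°): θ ← -30° -22° = -52°
rotate_crank_by(-29°): θ ← -52° -29° = -81°
rotate_crank_by(-23°): θ ← -81° -23° = -104°
crank pin P = (r cos θ, r sin θ) = (-7.983423, -32.019759)
h = r sin θ − e = -32.019759 − 3 = -35.019759
sin φ = h / L = -35.019759 / 161 = -0.21751403
φ = arcsin(-0.21751403) = -12.563062°

-12.5631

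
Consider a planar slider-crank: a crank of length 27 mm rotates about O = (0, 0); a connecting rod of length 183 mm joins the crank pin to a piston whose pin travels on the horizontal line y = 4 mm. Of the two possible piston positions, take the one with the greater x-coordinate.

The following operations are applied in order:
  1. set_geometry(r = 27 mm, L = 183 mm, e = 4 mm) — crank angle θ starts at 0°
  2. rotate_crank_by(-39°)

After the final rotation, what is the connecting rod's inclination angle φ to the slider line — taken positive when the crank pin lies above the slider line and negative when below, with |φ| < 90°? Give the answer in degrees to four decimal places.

-6.5868

set_geometry: r = 27 mm, L = 183 mm, e = 4 mm; θ ← 0°
rotate_crank_by(-39°): θ ← 0° -39° = -39°
crank pin P = (r cos θ, r sin θ) = (20.982941, -16.991651)
h = r sin θ − e = -16.991651 − 4 = -20.991651
sin φ = h / L = -20.991651 / 183 = -0.11470847
φ = arcsin(-0.11470847) = -6.586811°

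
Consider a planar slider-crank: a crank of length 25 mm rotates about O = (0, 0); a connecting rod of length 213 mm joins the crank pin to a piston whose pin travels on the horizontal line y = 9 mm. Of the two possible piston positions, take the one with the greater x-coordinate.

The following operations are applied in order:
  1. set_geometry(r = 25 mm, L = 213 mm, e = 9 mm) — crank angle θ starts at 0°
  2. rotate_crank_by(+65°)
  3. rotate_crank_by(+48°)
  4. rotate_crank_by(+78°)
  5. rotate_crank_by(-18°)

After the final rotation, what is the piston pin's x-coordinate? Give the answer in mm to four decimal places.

set_geometry: r = 25 mm, L = 213 mm, e = 9 mm; θ ← 0°
rotate_crank_by(+65°): θ ← 0° +65° = 65°
rotate_crank_by(+48°): θ ← 65° +48° = 113°
rotate_crank_by(+78°): θ ← 113° +78° = 191°
rotate_crank_by(-18°): θ ← 191° -18° = 173°
crank pin P = (r cos θ, r sin θ) = (-24.813654, 3.046734)
h = r sin θ − e = 3.046734 − 9 = -5.953266
x = r cos θ + √(L² − h²) = -24.813654 + √(45369.0 − 35.4414) = -24.813654 + 212.916788 = 188.103134

188.1031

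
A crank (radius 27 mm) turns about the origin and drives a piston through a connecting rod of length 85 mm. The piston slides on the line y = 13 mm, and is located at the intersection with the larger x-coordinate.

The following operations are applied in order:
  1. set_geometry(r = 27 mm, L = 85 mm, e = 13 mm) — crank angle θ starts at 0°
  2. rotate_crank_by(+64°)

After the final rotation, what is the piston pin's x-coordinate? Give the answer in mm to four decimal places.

set_geometry: r = 27 mm, L = 85 mm, e = 13 mm; θ ← 0°
rotate_crank_by(+64°): θ ← 0° +64° = 64°
crank pin P = (r cos θ, r sin θ) = (11.836021, 24.267439)
h = r sin θ − e = 24.267439 − 13 = 11.267439
x = r cos θ + √(L² − h²) = 11.836021 + √(7225.0 − 126.9552) = 11.836021 + 84.249895 = 96.085916

96.0859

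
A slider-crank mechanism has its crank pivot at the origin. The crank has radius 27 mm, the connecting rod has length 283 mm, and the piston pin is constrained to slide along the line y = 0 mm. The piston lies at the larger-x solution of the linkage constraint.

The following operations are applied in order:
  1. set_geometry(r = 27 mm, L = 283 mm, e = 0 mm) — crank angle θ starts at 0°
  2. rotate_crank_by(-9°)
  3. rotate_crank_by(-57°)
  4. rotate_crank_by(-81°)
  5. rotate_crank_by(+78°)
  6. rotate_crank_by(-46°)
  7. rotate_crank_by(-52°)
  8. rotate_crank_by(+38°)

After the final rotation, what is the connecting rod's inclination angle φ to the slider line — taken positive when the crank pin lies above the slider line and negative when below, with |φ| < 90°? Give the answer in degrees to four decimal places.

set_geometry: r = 27 mm, L = 283 mm, e = 0 mm; θ ← 0°
rotate_crank_by(-9°): θ ← 0° -9° = -9°
rotate_crank_by(-57°): θ ← -9° -57° = -66°
rotate_crank_by(-81°): θ ← -66° -81° = -147°
rotate_crank_by(+78°): θ ← -147° +78° = -69°
rotate_crank_by(-46°): θ ← -69° -46° = -115°
rotate_crank_by(-52°): θ ← -115° -52° = -167°
rotate_crank_by(+38°): θ ← -167° +38° = -129°
crank pin P = (r cos θ, r sin θ) = (-16.991651, -20.982941)
h = r sin θ − e = -20.982941 − 0 = -20.982941
sin φ = h / L = -20.982941 / 283 = -0.07414467
φ = arcsin(-0.07414467) = -4.252079°

-4.2521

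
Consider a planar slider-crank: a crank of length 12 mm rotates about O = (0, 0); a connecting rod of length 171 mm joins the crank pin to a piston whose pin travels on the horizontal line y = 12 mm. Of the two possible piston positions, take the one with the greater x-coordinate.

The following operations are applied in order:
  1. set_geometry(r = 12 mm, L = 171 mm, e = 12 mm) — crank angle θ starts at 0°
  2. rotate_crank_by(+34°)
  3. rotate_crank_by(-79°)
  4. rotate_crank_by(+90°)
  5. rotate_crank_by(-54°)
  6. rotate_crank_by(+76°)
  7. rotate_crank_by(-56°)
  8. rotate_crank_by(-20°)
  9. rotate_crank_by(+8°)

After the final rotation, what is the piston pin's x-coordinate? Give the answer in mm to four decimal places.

set_geometry: r = 12 mm, L = 171 mm, e = 12 mm; θ ← 0°
rotate_crank_by(+34°): θ ← 0° +34° = 34°
rotate_crank_by(-79°): θ ← 34° -79° = -45°
rotate_crank_by(+90°): θ ← -45° +90° = 45°
rotate_crank_by(-54°): θ ← 45° -54° = -9°
rotate_crank_by(+76°): θ ← -9° +76° = 67°
rotate_crank_by(-56°): θ ← 67° -56° = 11°
rotate_crank_by(-20°): θ ← 11° -20° = -9°
rotate_crank_by(+8°): θ ← -9° +8° = -1°
crank pin P = (r cos θ, r sin θ) = (11.998172, -0.209429)
h = r sin θ − e = -0.209429 − 12 = -12.209429
x = r cos θ + √(L² − h²) = 11.998172 + √(29241.0 − 149.0702) = 11.998172 + 170.563565 = 182.561738

182.5617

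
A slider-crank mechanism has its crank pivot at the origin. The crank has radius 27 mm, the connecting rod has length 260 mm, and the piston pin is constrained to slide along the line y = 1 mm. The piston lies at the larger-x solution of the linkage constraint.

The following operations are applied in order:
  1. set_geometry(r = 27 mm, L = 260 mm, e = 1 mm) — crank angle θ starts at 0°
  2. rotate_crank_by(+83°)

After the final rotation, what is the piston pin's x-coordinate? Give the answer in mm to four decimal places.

262.0074

set_geometry: r = 27 mm, L = 260 mm, e = 1 mm; θ ← 0°
rotate_crank_by(+83°): θ ← 0° +83° = 83°
crank pin P = (r cos θ, r sin θ) = (3.290472, 26.798746)
h = r sin θ − e = 26.798746 − 1 = 25.798746
x = r cos θ + √(L² − h²) = 3.290472 + √(67600.0 − 665.5753) = 3.290472 + 258.716881 = 262.007354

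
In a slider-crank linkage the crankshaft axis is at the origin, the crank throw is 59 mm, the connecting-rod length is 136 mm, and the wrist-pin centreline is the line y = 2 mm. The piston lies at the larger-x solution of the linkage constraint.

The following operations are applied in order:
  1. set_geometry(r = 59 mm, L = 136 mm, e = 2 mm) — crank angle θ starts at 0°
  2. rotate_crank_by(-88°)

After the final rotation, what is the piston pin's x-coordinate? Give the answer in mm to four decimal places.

123.6296

set_geometry: r = 59 mm, L = 136 mm, e = 2 mm; θ ← 0°
rotate_crank_by(-88°): θ ← 0° -88° = -88°
crank pin P = (r cos θ, r sin θ) = (2.059070, -58.964059)
h = r sin θ − e = -58.964059 − 2 = -60.964059
x = r cos θ + √(L² − h²) = 2.059070 + √(18496.0 − 3716.6165) = 2.059070 + 121.570488 = 123.629558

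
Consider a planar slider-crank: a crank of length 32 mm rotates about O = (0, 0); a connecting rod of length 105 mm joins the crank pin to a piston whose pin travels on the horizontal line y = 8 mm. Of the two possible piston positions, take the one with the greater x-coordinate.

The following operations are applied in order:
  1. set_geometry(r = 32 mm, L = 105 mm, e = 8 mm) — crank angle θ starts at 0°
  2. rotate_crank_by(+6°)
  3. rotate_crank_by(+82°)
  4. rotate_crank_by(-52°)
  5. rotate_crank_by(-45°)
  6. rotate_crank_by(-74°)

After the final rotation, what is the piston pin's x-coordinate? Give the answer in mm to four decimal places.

set_geometry: r = 32 mm, L = 105 mm, e = 8 mm; θ ← 0°
rotate_crank_by(+6°): θ ← 0° +6° = 6°
rotate_crank_by(+82°): θ ← 6° +82° = 88°
rotate_crank_by(-52°): θ ← 88° -52° = 36°
rotate_crank_by(-45°): θ ← 36° -45° = -9°
rotate_crank_by(-74°): θ ← -9° -74° = -83°
crank pin P = (r cos θ, r sin θ) = (3.899819, -31.761477)
h = r sin θ − e = -31.761477 − 8 = -39.761477
x = r cos θ + √(L² − h²) = 3.899819 + √(11025.0 − 1580.9750) = 3.899819 + 97.180373 = 101.080192

101.0802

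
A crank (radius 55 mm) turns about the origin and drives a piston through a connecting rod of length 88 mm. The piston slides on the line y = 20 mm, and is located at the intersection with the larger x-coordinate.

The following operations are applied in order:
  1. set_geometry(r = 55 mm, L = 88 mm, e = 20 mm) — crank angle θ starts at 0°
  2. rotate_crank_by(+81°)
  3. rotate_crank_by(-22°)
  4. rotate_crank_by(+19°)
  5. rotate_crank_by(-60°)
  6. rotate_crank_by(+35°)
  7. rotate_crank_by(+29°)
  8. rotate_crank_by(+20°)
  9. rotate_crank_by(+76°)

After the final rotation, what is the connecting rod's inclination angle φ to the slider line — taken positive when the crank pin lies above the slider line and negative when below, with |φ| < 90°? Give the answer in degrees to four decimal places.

-11.8565

set_geometry: r = 55 mm, L = 88 mm, e = 20 mm; θ ← 0°
rotate_crank_by(+81°): θ ← 0° +81° = 81°
rotate_crank_by(-22°): θ ← 81° -22° = 59°
rotate_crank_by(+19°): θ ← 59° +19° = 78°
rotate_crank_by(-60°): θ ← 78° -60° = 18°
rotate_crank_by(+35°): θ ← 18° +35° = 53°
rotate_crank_by(+29°): θ ← 53° +29° = 82°
rotate_crank_by(+20°): θ ← 82° +20° = 102°
rotate_crank_by(+76°): θ ← 102° +76° = 178°
crank pin P = (r cos θ, r sin θ) = (-54.966495, 1.919472)
h = r sin θ − e = 1.919472 − 20 = -18.080528
sin φ = h / L = -18.080528 / 88 = -0.20546054
φ = arcsin(-0.20546054) = -11.856460°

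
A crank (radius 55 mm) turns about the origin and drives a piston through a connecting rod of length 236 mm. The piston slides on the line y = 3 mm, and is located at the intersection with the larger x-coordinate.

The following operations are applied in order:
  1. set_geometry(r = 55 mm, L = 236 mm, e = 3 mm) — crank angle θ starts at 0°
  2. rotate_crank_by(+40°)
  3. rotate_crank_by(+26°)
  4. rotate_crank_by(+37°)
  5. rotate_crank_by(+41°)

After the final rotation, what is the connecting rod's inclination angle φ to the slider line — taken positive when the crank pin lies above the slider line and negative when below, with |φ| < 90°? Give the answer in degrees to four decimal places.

set_geometry: r = 55 mm, L = 236 mm, e = 3 mm; θ ← 0°
rotate_crank_by(+40°): θ ← 0° +40° = 40°
rotate_crank_by(+26°): θ ← 40° +26° = 66°
rotate_crank_by(+37°): θ ← 66° +37° = 103°
rotate_crank_by(+41°): θ ← 103° +41° = 144°
crank pin P = (r cos θ, r sin θ) = (-44.495935, 32.328189)
h = r sin θ − e = 32.328189 − 3 = 29.328189
sin φ = h / L = 29.328189 / 236 = 0.12427199
φ = arcsin(0.12427199) = 7.138716°

7.1387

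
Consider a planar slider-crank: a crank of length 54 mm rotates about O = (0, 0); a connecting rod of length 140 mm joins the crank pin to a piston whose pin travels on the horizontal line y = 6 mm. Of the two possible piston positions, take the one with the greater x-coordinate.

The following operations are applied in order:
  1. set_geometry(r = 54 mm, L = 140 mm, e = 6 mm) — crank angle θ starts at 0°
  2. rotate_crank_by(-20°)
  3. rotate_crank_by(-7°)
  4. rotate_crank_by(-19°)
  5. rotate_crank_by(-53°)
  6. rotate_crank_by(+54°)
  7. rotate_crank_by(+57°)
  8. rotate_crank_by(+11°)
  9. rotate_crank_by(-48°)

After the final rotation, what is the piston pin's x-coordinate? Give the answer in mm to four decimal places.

185.9418

set_geometry: r = 54 mm, L = 140 mm, e = 6 mm; θ ← 0°
rotate_crank_by(-20°): θ ← 0° -20° = -20°
rotate_crank_by(-7°): θ ← -20° -7° = -27°
rotate_crank_by(-19°): θ ← -27° -19° = -46°
rotate_crank_by(-53°): θ ← -46° -53° = -99°
rotate_crank_by(+54°): θ ← -99° +54° = -45°
rotate_crank_by(+57°): θ ← -45° +57° = 12°
rotate_crank_by(+11°): θ ← 12° +11° = 23°
rotate_crank_by(-48°): θ ← 23° -48° = -25°
crank pin P = (r cos θ, r sin θ) = (48.940620, -22.821386)
h = r sin θ − e = -22.821386 − 6 = -28.821386
x = r cos θ + √(L² − h²) = 48.940620 + √(19600.0 − 830.6723) = 48.940620 + 137.001196 = 185.941816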